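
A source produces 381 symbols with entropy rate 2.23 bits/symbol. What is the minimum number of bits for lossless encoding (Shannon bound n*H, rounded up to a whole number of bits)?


Minimum bits >= n * H = 381 * 2.23 = 849.63, rounded up to a whole number of bits = 850

850 bits


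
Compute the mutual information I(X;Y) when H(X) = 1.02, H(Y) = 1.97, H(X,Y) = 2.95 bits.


I(X;Y) = H(X) + H(Y) - H(X,Y) = 1.02 + 1.97 - 2.95 = 0.04

0.04 bits


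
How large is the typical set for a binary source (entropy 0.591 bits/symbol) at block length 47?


log2|A_typical| = nH = 47 * 0.591 = 27.777, so |A_typical| ~ 2^27.777 = 2.300e+08

2.300e+08


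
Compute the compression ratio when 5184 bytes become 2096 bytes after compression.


Ratio = original / compressed = 5184 / 2096 = 2.4733

2.4733


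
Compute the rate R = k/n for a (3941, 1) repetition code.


Rate = k/n = 1/3941

1/3941


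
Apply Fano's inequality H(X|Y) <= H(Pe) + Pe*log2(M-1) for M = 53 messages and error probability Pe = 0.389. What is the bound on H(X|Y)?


H(Pe) = -Pe*log2(Pe) - (1-Pe)*log2(1-Pe) = -0.389*log2(0.389) - 0.611*log2(0.611) = 0.529879 + 0.434272 = 0.9642. Pe*log2(M-1) = 0.389*log2(52) = 2.217471. Bound = H(Pe) + Pe*log2(M-1) = 0.529879 + 0.434272 + 2.217471 = 3.1816

3.1816 bits


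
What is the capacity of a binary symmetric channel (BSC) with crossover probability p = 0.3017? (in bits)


H(p) = -p*log2(p) - (1-p)*log2(1-p) = -0.3017*log2(0.3017) - 0.6983*log2(0.6983) = 0.521583 + 0.361776 = 0.8834. C = 1 - H(p) = 1 - 0.8834 = 0.1166

0.1166 bits


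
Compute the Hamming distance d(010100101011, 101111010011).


Count differing positions: ^ ^ ^ . ^ ^ ^ ^ ^ . . . = 8 differences

8


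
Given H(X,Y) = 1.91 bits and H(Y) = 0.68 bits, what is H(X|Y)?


H(X|Y) = H(X,Y) - H(Y) = 1.91 - 0.68 = 1.23

1.23 bits


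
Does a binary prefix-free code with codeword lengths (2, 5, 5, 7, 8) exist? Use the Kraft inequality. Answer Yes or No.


Kraft sum = sum(2^(-l_i)) = 0.3242, need <= 1. Result: satisfied (a binary prefix-free code with these lengths exists)

Yes


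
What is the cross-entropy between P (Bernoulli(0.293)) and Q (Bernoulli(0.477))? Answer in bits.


H(P,Q) = -p*log2(q) - (1-p)*log2(1-q). -0.293*log2(0.477) = 0.312906; -0.707*log2(0.523) = 0.661128. H(P,Q) = 0.312906 + 0.661128 = 0.974

0.974 bits


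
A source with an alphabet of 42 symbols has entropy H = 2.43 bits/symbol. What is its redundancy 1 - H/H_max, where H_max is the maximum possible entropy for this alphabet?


H_max = log2(K) = log2(42) = 5.3923 bits/symbol. Redundancy = 1 - H/H_max = 1 - 2.43/5.3923 = 1 - 0.4506 = 0.5494

0.5494


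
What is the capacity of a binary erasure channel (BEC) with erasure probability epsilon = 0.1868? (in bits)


C = 1 - epsilon = 1 - 0.1868 = 0.8132

0.8132 bits


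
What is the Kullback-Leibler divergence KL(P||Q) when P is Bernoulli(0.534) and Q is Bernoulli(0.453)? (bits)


KL = p*log2(p/q) + (1-p)*log2((1-p)/(1-q)) = 0.534*log2(0.534/0.453) + 0.466*log2(0.466/0.547) = 0.019

0.019 bits


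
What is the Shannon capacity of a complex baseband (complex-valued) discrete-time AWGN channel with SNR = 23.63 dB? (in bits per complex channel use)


SNR_linear = 10^(23.63/10) = 230.6747; C = log2(1 + SNR_linear) = log2(1 + 230.6747) = 7.856

7.856 bits/channel use


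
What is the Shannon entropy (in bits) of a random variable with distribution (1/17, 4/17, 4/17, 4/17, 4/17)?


H = -sum(p_i * log2(p_i)). Terms: -(1/17)*log2(1/17) = 0.240439; -(4/17)*log2(4/17) = 0.491168; -(4/17)*log2(4/17) = 0.491168; -(4/17)*log2(4/17) = 0.491168; -(4/17)*log2(4/17) = 0.491168. H = 0.240439 + 0.491168 + 0.491168 + 0.491168 + 0.491168 = 2.2051

2.2051 bits


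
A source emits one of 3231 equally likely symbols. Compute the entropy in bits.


H = log2(n) = log2(3231) = 11.6578

11.6578 bits


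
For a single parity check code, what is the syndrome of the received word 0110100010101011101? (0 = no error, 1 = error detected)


Syndrome = XOR of all bits = 0 XOR 1 XOR 1 XOR 0 XOR 1 XOR 0 XOR 0 XOR 0 XOR 1 XOR 0 XOR 1 XOR 0 XOR 1 XOR 0 XOR 1 XOR 1 XOR 1 XOR 0 XOR 1 = 0

0


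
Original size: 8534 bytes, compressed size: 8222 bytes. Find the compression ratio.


Ratio = original / compressed = 8534 / 8222 = 1.0379

1.0379


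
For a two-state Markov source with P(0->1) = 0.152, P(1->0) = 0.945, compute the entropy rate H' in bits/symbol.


Stationary distribution: pi_0 = p10/(p01+p10) = 0.8614, pi_1 = 0.1386. Entropy rate H' = pi_0*H(p01) + pi_1*H(p10) = 0.8614*0.6148 + 0.1386*0.3073 = 0.5722

0.5722 bits/symbol


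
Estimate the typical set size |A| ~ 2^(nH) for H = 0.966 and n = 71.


log2|A_typical| = nH = 71 * 0.966 = 68.586, so |A_typical| ~ 2^68.586 = 4.430e+20

4.430e+20


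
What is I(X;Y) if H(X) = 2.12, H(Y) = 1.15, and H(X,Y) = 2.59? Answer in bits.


I(X;Y) = H(X) + H(Y) - H(X,Y) = 2.12 + 1.15 - 2.59 = 0.68

0.68 bits


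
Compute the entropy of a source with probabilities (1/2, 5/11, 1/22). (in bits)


H = -sum(p_i * log2(p_i)). Terms: -(1/2)*log2(1/2) = 0.500000; -(5/11)*log2(5/11) = 0.517047; -(1/22)*log2(1/22) = 0.202701. H = 0.500000 + 0.517047 + 0.202701 = 1.2197

1.2197 bits


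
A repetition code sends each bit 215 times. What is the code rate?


Rate = k/n = 1/215

1/215


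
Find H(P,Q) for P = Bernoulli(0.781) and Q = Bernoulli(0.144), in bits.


H(P,Q) = -p*log2(q) - (1-p)*log2(1-q). -0.781*log2(0.144) = 2.183566; -0.219*log2(0.856) = 0.049125. H(P,Q) = 2.183566 + 0.049125 = 2.2327

2.2327 bits


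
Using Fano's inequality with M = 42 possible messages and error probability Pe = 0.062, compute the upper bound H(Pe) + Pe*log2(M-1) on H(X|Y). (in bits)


H(Pe) = -Pe*log2(Pe) - (1-Pe)*log2(1-Pe) = -0.062*log2(0.062) - 0.938*log2(0.938) = 0.248718 + 0.086615 = 0.3353. Pe*log2(M-1) = 0.062*log2(41) = 0.332168. Bound = H(Pe) + Pe*log2(M-1) = 0.248718 + 0.086615 + 0.332168 = 0.6675

0.6675 bits


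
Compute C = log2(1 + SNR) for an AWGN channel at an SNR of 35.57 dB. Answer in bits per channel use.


SNR_linear = 10^(35.57/10) = 3605.7864; C = log2(1 + SNR_linear) = log2(1 + 3605.7864) = 11.8165

11.8165 bits/channel use


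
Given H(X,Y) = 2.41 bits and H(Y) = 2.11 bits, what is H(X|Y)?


H(X|Y) = H(X,Y) - H(Y) = 2.41 - 2.11 = 0.3

0.3 bits


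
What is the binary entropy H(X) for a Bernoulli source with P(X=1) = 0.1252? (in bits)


H = -p*log2(p) - (1-p)*log2(1-p). -0.1252*log2(0.1252) = 0.375311; -0.8748*log2(0.8748) = 0.168814. H = 0.375311 + 0.168814 = 0.5441

0.5441 bits


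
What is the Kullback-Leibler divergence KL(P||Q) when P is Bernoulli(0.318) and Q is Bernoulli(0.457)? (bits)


KL = p*log2(p/q) + (1-p)*log2((1-p)/(1-q)) = 0.318*log2(0.318/0.457) + 0.682*log2(0.682/0.543) = 0.0579

0.0579 bits


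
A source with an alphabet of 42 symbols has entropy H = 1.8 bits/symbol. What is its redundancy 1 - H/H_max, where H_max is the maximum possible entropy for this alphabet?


H_max = log2(K) = log2(42) = 5.3923 bits/symbol. Redundancy = 1 - H/H_max = 1 - 1.8/5.3923 = 1 - 0.3338 = 0.6662

0.6662


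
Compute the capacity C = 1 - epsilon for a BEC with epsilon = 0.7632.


C = 1 - epsilon = 1 - 0.7632 = 0.2368

0.2368 bits


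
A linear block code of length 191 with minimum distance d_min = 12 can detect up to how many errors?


Detection capability = d_min - 1 = 12 - 1 = 11

11 errors


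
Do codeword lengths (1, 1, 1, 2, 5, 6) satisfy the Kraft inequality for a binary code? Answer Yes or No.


Kraft sum = sum(2^(-l_i)) = 1.7969, need <= 1. Result: violated (a binary prefix-free code with these lengths cannot exist)

No


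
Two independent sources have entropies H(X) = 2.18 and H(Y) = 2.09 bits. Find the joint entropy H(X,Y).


For independent variables, H(X,Y) = H(X) + H(Y) = 2.18 + 2.09 = 4.27

4.27 bits


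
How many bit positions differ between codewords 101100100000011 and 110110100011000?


Count differing positions: . ^ ^ . ^ . . . . . ^ ^ . ^ ^ = 7 differences

7


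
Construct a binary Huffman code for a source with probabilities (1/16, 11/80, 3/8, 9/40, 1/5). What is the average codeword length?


Huffman construction (repeatedly merge the two least-probable nodes; each merge adds 1 bit to every symbol beneath it): 1/16 + 11/80 = 1/5; 1/5 + 1/5 = 2/5; 9/40 + 3/8 = 3/5; 2/5 + 3/5 = 1. Resulting codeword lengths (in the order the probabilities were given): (3, 3, 2, 2, 2). L_avg = sum(p_i * l_i) = 1/16*3 + 11/80*3 + 3/8*2 + 9/40*2 + 1/5*2 = 11/5 = 2.2

2.2 bits


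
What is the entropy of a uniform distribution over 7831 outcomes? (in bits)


H = log2(n) = log2(7831) = 12.935

12.935 bits


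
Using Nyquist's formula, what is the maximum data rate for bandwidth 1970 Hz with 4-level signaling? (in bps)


Rate = 2 * B * log2(M) = 2 * 1970 * 2.0 = 7880.0

7880.0 bps


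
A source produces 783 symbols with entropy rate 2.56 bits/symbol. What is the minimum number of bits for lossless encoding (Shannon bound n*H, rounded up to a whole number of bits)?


Minimum bits >= n * H = 783 * 2.56 = 2004.48, rounded up to a whole number of bits = 2005

2005 bits


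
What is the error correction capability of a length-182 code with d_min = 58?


Correction capability = floor((d-1)/2) = floor((58-1)/2) = 28

28 errors


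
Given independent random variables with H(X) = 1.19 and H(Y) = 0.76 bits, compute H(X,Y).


For independent variables, H(X,Y) = H(X) + H(Y) = 1.19 + 0.76 = 1.95

1.95 bits


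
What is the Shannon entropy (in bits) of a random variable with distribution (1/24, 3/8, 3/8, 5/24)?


H = -sum(p_i * log2(p_i)). Terms: -(1/24)*log2(1/24) = 0.191040; -(3/8)*log2(3/8) = 0.530639; -(3/8)*log2(3/8) = 0.530639; -(5/24)*log2(5/24) = 0.471466. H = 0.191040 + 0.530639 + 0.530639 + 0.471466 = 1.7238

1.7238 bits


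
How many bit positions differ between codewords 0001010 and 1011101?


Count differing positions: ^ . ^ . ^ ^ ^ = 5 differences

5


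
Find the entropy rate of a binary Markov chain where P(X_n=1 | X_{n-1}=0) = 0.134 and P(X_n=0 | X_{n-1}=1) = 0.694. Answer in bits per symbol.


Stationary distribution: pi_0 = p10/(p01+p10) = 0.8382, pi_1 = 0.1618. Entropy rate H' = pi_0*H(p01) + pi_1*H(p10) = 0.8382*0.5683 + 0.1618*0.8885 = 0.6201

0.6201 bits/symbol


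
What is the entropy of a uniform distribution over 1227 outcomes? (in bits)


H = log2(n) = log2(1227) = 10.2609

10.2609 bits


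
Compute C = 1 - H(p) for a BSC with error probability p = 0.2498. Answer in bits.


H(p) = -p*log2(p) - (1-p)*log2(1-p) = -0.2498*log2(0.2498) - 0.7502*log2(0.7502) = 0.499888 + 0.311073 = 0.811. C = 1 - H(p) = 1 - 0.811 = 0.189

0.189 bits


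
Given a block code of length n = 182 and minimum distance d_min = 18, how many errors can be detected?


Detection capability = d_min - 1 = 18 - 1 = 17

17 errors


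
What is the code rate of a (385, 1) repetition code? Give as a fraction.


Rate = k/n = 1/385

1/385


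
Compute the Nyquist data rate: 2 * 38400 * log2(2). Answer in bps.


Rate = 2 * B * log2(M) = 2 * 38400 * 1.0 = 76800.0

76800.0 bps


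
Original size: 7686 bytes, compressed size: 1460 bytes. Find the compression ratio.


Ratio = original / compressed = 7686 / 1460 = 5.2644

5.2644


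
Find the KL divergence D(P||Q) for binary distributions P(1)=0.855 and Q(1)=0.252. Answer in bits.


KL = p*log2(p/q) + (1-p)*log2((1-p)/(1-q)) = 0.855*log2(0.855/0.252) + 0.145*log2(0.145/0.748) = 1.1637

1.1637 bits


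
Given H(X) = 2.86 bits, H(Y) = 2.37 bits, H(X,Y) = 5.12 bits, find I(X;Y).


I(X;Y) = H(X) + H(Y) - H(X,Y) = 2.86 + 2.37 - 5.12 = 0.11

0.11 bits


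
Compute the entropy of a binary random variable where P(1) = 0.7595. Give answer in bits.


H = -p*log2(p) - (1-p)*log2(1-p). -0.7595*log2(0.7595) = 0.301429; -0.2405*log2(0.2405) = 0.494442. H = 0.301429 + 0.494442 = 0.7959

0.7959 bits


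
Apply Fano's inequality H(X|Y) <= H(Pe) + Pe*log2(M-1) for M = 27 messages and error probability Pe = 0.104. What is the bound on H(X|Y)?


H(Pe) = -Pe*log2(Pe) - (1-Pe)*log2(1-Pe) = -0.104*log2(0.104) - 0.896*log2(0.896) = 0.339596 + 0.141953 = 0.4815. Pe*log2(M-1) = 0.104*log2(26) = 0.488846. Bound = H(Pe) + Pe*log2(M-1) = 0.339596 + 0.141953 + 0.488846 = 0.9704

0.9704 bits


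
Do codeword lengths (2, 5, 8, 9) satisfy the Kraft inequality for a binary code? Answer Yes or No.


Kraft sum = sum(2^(-l_i)) = 0.2871, need <= 1. Result: satisfied (a binary prefix-free code with these lengths exists)

Yes


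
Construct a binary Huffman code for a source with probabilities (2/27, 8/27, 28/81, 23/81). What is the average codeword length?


Huffman construction (repeatedly merge the two least-probable nodes; each merge adds 1 bit to every symbol beneath it): 2/27 + 23/81 = 29/81; 8/27 + 28/81 = 52/81; 29/81 + 52/81 = 1. Resulting codeword lengths (in the order the probabilities were given): (2, 2, 2, 2). L_avg = sum(p_i * l_i) = 2/27*2 + 8/27*2 + 28/81*2 + 23/81*2 = 2

2.0 bits


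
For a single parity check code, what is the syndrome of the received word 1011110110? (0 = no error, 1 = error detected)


Syndrome = XOR of all bits = 1 XOR 0 XOR 1 XOR 1 XOR 1 XOR 1 XOR 0 XOR 1 XOR 1 XOR 0 = 1

1


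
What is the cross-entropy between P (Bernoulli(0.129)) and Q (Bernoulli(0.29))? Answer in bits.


H(P,Q) = -p*log2(q) - (1-p)*log2(1-q). -0.129*log2(0.29) = 0.230378; -0.871*log2(0.71) = 0.430369. H(P,Q) = 0.230378 + 0.430369 = 0.6607

0.6607 bits


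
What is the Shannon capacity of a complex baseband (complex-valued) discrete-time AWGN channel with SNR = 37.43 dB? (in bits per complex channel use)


SNR_linear = 10^(37.43/10) = 5533.5011; C = log2(1 + SNR_linear) = log2(1 + 5533.5011) = 12.4342

12.4342 bits/channel use


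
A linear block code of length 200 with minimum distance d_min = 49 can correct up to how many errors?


Correction capability = floor((d-1)/2) = floor((49-1)/2) = 24

24 errors


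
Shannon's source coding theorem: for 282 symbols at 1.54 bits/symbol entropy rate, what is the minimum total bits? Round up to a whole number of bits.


Minimum bits >= n * H = 282 * 1.54 = 434.28, rounded up to a whole number of bits = 435

435 bits


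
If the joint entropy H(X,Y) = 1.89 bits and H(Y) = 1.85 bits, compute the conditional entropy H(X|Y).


H(X|Y) = H(X,Y) - H(Y) = 1.89 - 1.85 = 0.04

0.04 bits


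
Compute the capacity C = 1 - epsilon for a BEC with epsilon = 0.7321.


C = 1 - epsilon = 1 - 0.7321 = 0.2679

0.2679 bits


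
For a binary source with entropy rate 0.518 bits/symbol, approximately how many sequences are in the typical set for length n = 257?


log2|A_typical| = nH = 257 * 0.518 = 133.126, so |A_typical| ~ 2^133.126 = 1.188e+40

1.188e+40


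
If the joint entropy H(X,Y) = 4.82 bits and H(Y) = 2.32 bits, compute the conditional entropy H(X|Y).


H(X|Y) = H(X,Y) - H(Y) = 4.82 - 2.32 = 2.5

2.5 bits


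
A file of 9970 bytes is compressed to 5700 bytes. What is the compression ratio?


Ratio = original / compressed = 9970 / 5700 = 1.7491

1.7491


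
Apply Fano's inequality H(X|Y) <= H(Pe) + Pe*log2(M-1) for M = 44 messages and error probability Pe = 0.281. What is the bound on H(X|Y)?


H(Pe) = -Pe*log2(Pe) - (1-Pe)*log2(1-Pe) = -0.281*log2(0.281) - 0.719*log2(0.719) = 0.514612 + 0.342198 = 0.8568. Pe*log2(M-1) = 0.281*log2(43) = 1.524780. Bound = H(Pe) + Pe*log2(M-1) = 0.514612 + 0.342198 + 1.524780 = 2.3816

2.3816 bits


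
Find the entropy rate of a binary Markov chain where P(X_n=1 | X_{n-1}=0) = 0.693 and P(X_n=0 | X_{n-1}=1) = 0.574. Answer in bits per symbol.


Stationary distribution: pi_0 = p10/(p01+p10) = 0.453, pi_1 = 0.547. Entropy rate H' = pi_0*H(p01) + pi_1*H(p10) = 0.453*0.8897 + 0.547*0.9841 = 0.9413

0.9413 bits/symbol


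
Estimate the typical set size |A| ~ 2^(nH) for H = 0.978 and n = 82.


log2|A_typical| = nH = 82 * 0.978 = 80.196, so |A_typical| ~ 2^80.196 = 1.385e+24

1.385e+24


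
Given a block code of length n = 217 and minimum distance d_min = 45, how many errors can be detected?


Detection capability = d_min - 1 = 45 - 1 = 44

44 errors


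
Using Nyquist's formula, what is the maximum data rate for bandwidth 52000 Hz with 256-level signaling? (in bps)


Rate = 2 * B * log2(M) = 2 * 52000 * 8.0 = 832000.0

832000.0 bps


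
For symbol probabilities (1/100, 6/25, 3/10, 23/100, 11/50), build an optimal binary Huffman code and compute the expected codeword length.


Huffman construction (repeatedly merge the two least-probable nodes; each merge adds 1 bit to every symbol beneath it): 1/100 + 11/50 = 23/100; 23/100 + 23/100 = 23/50; 6/25 + 3/10 = 27/50; 23/50 + 27/50 = 1. Resulting codeword lengths (in the order the probabilities were given): (3, 2, 2, 2, 3). L_avg = sum(p_i * l_i) = 1/100*3 + 6/25*2 + 3/10*2 + 23/100*2 + 11/50*3 = 223/100 = 2.23

2.23 bits


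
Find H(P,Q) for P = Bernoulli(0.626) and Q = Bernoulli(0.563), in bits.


H(P,Q) = -p*log2(q) - (1-p)*log2(1-q). -0.626*log2(0.563) = 0.518825; -0.374*log2(0.437) = 0.446666. H(P,Q) = 0.518825 + 0.446666 = 0.9655

0.9655 bits


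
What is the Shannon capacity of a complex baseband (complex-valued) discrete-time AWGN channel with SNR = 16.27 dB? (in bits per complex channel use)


SNR_linear = 10^(16.27/10) = 42.3643; C = log2(1 + SNR_linear) = log2(1 + 42.3643) = 5.4384

5.4384 bits/channel use


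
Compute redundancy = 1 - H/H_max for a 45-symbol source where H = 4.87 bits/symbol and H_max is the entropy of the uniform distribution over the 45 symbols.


H_max = log2(K) = log2(45) = 5.4919 bits/symbol. Redundancy = 1 - H/H_max = 1 - 4.87/5.4919 = 1 - 0.8868 = 0.1132

0.1132


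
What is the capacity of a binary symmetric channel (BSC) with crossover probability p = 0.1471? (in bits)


H(p) = -p*log2(p) - (1-p)*log2(1-p) = -0.1471*log2(0.1471) - 0.8529*log2(0.8529) = 0.406751 + 0.195784 = 0.6025. C = 1 - H(p) = 1 - 0.6025 = 0.3975

0.3975 bits


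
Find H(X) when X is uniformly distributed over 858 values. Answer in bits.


H = log2(n) = log2(858) = 9.7448

9.7448 bits


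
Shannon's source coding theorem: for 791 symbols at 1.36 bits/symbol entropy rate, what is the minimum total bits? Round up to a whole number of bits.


Minimum bits >= n * H = 791 * 1.36 = 1075.76, rounded up to a whole number of bits = 1076

1076 bits


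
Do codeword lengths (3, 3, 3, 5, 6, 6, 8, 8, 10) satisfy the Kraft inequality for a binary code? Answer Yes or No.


Kraft sum = sum(2^(-l_i)) = 0.4463, need <= 1. Result: satisfied (a binary prefix-free code with these lengths exists)

Yes


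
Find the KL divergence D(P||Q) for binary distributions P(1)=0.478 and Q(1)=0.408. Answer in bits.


KL = p*log2(p/q) + (1-p)*log2((1-p)/(1-q)) = 0.478*log2(0.478/0.408) + 0.522*log2(0.522/0.592) = 0.0144

0.0144 bits


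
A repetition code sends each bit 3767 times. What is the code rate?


Rate = k/n = 1/3767

1/3767


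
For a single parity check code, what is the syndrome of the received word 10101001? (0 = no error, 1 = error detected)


Syndrome = XOR of all bits = 1 XOR 0 XOR 1 XOR 0 XOR 1 XOR 0 XOR 0 XOR 1 = 0

0


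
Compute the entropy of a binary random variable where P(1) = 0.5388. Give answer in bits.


H = -p*log2(p) - (1-p)*log2(1-p). -0.5388*log2(0.5388) = 0.480706; -0.4612*log2(0.4612) = 0.514946. H = 0.480706 + 0.514946 = 0.9957

0.9957 bits


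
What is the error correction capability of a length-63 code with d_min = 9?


Correction capability = floor((d-1)/2) = floor((9-1)/2) = 4

4 errors


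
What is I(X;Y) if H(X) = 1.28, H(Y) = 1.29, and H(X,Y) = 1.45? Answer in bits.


I(X;Y) = H(X) + H(Y) - H(X,Y) = 1.28 + 1.29 - 1.45 = 1.12

1.12 bits


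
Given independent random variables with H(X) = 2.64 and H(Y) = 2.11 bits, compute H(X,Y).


For independent variables, H(X,Y) = H(X) + H(Y) = 2.64 + 2.11 = 4.75

4.75 bits


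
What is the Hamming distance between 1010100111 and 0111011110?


Count differing positions: ^ ^ . ^ ^ ^ ^ . . ^ = 7 differences

7


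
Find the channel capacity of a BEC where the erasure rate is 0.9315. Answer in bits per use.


C = 1 - epsilon = 1 - 0.9315 = 0.0685

0.0685 bits


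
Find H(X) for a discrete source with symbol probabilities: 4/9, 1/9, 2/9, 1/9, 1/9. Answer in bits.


H = -sum(p_i * log2(p_i)). Terms: -(4/9)*log2(4/9) = 0.519967; -(1/9)*log2(1/9) = 0.352214; -(2/9)*log2(2/9) = 0.482206; -(1/9)*log2(1/9) = 0.352214; -(1/9)*log2(1/9) = 0.352214. H = 0.519967 + 0.352214 + 0.482206 + 0.352214 + 0.352214 = 2.0588

2.0588 bits


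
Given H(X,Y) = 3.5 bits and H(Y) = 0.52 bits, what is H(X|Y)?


H(X|Y) = H(X,Y) - H(Y) = 3.5 - 0.52 = 2.98

2.98 bits


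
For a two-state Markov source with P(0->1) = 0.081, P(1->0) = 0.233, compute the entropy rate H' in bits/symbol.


Stationary distribution: pi_0 = p10/(p01+p10) = 0.742, pi_1 = 0.258. Entropy rate H' = pi_0*H(p01) + pi_1*H(p10) = 0.742*0.4057 + 0.258*0.7832 = 0.5031

0.5031 bits/symbol


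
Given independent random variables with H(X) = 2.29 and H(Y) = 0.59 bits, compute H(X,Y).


For independent variables, H(X,Y) = H(X) + H(Y) = 2.29 + 0.59 = 2.88

2.88 bits


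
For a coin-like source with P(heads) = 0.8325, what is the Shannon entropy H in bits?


H = -p*log2(p) - (1-p)*log2(1-p). -0.8325*log2(0.8325) = 0.220178; -0.1675*log2(0.1675) = 0.431776. H = 0.220178 + 0.431776 = 0.652

0.652 bits


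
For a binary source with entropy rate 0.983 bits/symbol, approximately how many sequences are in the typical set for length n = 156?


log2|A_typical| = nH = 156 * 0.983 = 153.348, so |A_typical| ~ 2^153.348 = 1.453e+46

1.453e+46


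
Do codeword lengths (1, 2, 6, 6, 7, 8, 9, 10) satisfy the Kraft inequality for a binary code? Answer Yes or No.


Kraft sum = sum(2^(-l_i)) = 0.7959, need <= 1. Result: satisfied (a binary prefix-free code with these lengths exists)

Yes


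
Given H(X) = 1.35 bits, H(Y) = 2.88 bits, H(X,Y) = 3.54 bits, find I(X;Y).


I(X;Y) = H(X) + H(Y) - H(X,Y) = 1.35 + 2.88 - 3.54 = 0.69

0.69 bits


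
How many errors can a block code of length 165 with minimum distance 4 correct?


Correction capability = floor((d-1)/2) = floor((4-1)/2) = 1

1 errors


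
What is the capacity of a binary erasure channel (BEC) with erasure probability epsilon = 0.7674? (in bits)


C = 1 - epsilon = 1 - 0.7674 = 0.2326

0.2326 bits


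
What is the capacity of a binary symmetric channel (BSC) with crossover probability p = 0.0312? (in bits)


H(p) = -p*log2(p) - (1-p)*log2(1-p) = -0.0312*log2(0.0312) - 0.9688*log2(0.9688) = 0.156072 + 0.044302 = 0.2004. C = 1 - H(p) = 1 - 0.2004 = 0.7996

0.7996 bits


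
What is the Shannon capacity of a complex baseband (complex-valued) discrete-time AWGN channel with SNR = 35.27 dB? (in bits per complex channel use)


SNR_linear = 10^(35.27/10) = 3365.1157; C = log2(1 + SNR_linear) = log2(1 + 3365.1157) = 11.7169

11.7169 bits/channel use


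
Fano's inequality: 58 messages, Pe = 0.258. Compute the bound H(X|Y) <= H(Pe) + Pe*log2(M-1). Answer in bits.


H(Pe) = -Pe*log2(Pe) - (1-Pe)*log2(1-Pe) = -0.258*log2(0.258) - 0.742*log2(0.742) = 0.504276 + 0.319438 = 0.8237. Pe*log2(M-1) = 0.258*log2(57) = 1.504886. Bound = H(Pe) + Pe*log2(M-1) = 0.504276 + 0.319438 + 1.504886 = 2.3286

2.3286 bits


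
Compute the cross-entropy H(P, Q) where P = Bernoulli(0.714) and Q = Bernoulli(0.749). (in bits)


H(P,Q) = -p*log2(q) - (1-p)*log2(1-q). -0.714*log2(0.749) = 0.297711; -0.286*log2(0.251) = 0.570353. H(P,Q) = 0.297711 + 0.570353 = 0.8681

0.8681 bits


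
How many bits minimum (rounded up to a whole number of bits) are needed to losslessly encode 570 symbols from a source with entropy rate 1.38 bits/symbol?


Minimum bits >= n * H = 570 * 1.38 = 786.6, rounded up to a whole number of bits = 787

787 bits


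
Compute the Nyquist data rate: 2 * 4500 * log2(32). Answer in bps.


Rate = 2 * B * log2(M) = 2 * 4500 * 5.0 = 45000.0

45000.0 bps


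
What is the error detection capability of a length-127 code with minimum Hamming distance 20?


Detection capability = d_min - 1 = 20 - 1 = 19

19 errors


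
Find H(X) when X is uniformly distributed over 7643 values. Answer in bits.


H = log2(n) = log2(7643) = 12.8999

12.8999 bits


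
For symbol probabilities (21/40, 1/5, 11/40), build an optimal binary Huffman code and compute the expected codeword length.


Huffman construction (repeatedly merge the two least-probable nodes; each merge adds 1 bit to every symbol beneath it): 1/5 + 11/40 = 19/40; 19/40 + 21/40 = 1. Resulting codeword lengths (in the order the probabilities were given): (1, 2, 2). L_avg = sum(p_i * l_i) = 21/40*1 + 1/5*2 + 11/40*2 = 59/40 = 1.475

1.475 bits


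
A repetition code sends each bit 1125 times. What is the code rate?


Rate = k/n = 1/1125

1/1125


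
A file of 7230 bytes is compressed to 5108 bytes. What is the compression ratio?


Ratio = original / compressed = 7230 / 5108 = 1.4154

1.4154


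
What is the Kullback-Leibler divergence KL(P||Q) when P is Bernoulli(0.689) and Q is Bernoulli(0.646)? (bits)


KL = p*log2(p/q) + (1-p)*log2((1-p)/(1-q)) = 0.689*log2(0.689/0.646) + 0.311*log2(0.311/0.354) = 0.006

0.006 bits


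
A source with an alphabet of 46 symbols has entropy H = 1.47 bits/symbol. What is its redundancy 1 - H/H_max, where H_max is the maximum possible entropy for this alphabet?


H_max = log2(K) = log2(46) = 5.5236 bits/symbol. Redundancy = 1 - H/H_max = 1 - 1.47/5.5236 = 1 - 0.2661 = 0.7339

0.7339


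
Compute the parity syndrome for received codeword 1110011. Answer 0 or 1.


Syndrome = XOR of all bits = 1 XOR 1 XOR 1 XOR 0 XOR 0 XOR 1 XOR 1 = 1

1


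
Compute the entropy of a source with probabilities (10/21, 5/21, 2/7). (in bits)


H = -sum(p_i * log2(p_i)). Terms: -(10/21)*log2(10/21) = 0.509709; -(5/21)*log2(5/21) = 0.492950; -(2/7)*log2(2/7) = 0.516387. H = 0.509709 + 0.492950 + 0.516387 = 1.519

1.519 bits


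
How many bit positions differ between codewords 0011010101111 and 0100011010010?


Count differing positions: . ^ ^ ^ . . ^ ^ ^ ^ ^ . ^ = 9 differences

9


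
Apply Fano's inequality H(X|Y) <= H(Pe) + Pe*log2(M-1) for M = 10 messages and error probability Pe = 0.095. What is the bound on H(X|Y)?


H(Pe) = -Pe*log2(Pe) - (1-Pe)*log2(1-Pe) = -0.095*log2(0.095) - 0.905*log2(0.905) = 0.322613 + 0.130329 = 0.4529. Pe*log2(M-1) = 0.095*log2(9) = 0.301143. Bound = H(Pe) + Pe*log2(M-1) = 0.322613 + 0.130329 + 0.301143 = 0.7541

0.7541 bits


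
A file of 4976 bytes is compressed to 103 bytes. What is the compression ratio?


Ratio = original / compressed = 4976 / 103 = 48.3107

48.3107


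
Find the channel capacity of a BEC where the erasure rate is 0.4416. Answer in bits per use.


C = 1 - epsilon = 1 - 0.4416 = 0.5584

0.5584 bits


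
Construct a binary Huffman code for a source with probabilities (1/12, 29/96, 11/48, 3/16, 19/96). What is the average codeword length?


Huffman construction (repeatedly merge the two least-probable nodes; each merge adds 1 bit to every symbol beneath it): 1/12 + 3/16 = 13/48; 19/96 + 11/48 = 41/96; 13/48 + 29/96 = 55/96; 41/96 + 55/96 = 1. Resulting codeword lengths (in the order the probabilities were given): (3, 2, 2, 3, 2). L_avg = sum(p_i * l_i) = 1/12*3 + 29/96*2 + 11/48*2 + 3/16*3 + 19/96*2 = 109/48 = 2.2708

2.2708 bits


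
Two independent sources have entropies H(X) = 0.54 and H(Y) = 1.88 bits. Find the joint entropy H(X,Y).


For independent variables, H(X,Y) = H(X) + H(Y) = 0.54 + 1.88 = 2.42

2.42 bits


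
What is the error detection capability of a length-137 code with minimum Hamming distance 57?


Detection capability = d_min - 1 = 57 - 1 = 56

56 errors


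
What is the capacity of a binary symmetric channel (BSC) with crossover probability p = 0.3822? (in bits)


H(p) = -p*log2(p) - (1-p)*log2(1-p) = -0.3822*log2(0.3822) - 0.6178*log2(0.6178) = 0.530341 + 0.429240 = 0.9596. C = 1 - H(p) = 1 - 0.9596 = 0.0404

0.0404 bits


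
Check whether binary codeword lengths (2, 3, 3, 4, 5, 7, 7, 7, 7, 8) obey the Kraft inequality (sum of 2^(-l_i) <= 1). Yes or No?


Kraft sum = sum(2^(-l_i)) = 0.6289, need <= 1. Result: satisfied (a binary prefix-free code with these lengths exists)

Yes


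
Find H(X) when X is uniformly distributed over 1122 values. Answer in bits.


H = log2(n) = log2(1122) = 10.1319

10.1319 bits


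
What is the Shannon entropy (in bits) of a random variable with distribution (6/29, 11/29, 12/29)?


H = -sum(p_i * log2(p_i)). Terms: -(6/29)*log2(6/29) = 0.470280; -(11/29)*log2(11/29) = 0.530484; -(12/29)*log2(12/29) = 0.526766. H = 0.470280 + 0.530484 + 0.526766 = 1.5275

1.5275 bits


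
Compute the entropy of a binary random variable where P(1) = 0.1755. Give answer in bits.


H = -p*log2(p) - (1-p)*log2(1-p). -0.1755*log2(0.1755) = 0.440585; -0.8245*log2(0.8245) = 0.229548. H = 0.440585 + 0.229548 = 0.6701

0.6701 bits


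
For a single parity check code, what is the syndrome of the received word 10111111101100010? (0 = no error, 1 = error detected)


Syndrome = XOR of all bits = 1 XOR 0 XOR 1 XOR 1 XOR 1 XOR 1 XOR 1 XOR 1 XOR 1 XOR 0 XOR 1 XOR 1 XOR 0 XOR 0 XOR 0 XOR 1 XOR 0 = 1

1


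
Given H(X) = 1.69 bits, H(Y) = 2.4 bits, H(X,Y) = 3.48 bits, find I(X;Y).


I(X;Y) = H(X) + H(Y) - H(X,Y) = 1.69 + 2.4 - 3.48 = 0.61

0.61 bits


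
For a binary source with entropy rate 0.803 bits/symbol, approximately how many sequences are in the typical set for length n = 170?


log2|A_typical| = nH = 170 * 0.803 = 136.51, so |A_typical| ~ 2^136.51 = 1.241e+41

1.241e+41


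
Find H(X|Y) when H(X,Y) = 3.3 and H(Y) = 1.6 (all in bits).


H(X|Y) = H(X,Y) - H(Y) = 3.3 - 1.6 = 1.7

1.7 bits


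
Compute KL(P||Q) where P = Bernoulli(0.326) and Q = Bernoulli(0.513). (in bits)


KL = p*log2(p/q) + (1-p)*log2((1-p)/(1-q)) = 0.326*log2(0.326/0.513) + 0.674*log2(0.674/0.487) = 0.1028

0.1028 bits


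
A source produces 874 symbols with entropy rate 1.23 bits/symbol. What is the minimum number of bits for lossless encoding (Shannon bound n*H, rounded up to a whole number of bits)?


Minimum bits >= n * H = 874 * 1.23 = 1075.02, rounded up to a whole number of bits = 1076

1076 bits


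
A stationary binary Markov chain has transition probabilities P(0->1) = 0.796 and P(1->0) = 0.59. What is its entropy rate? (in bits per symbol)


Stationary distribution: pi_0 = p10/(p01+p10) = 0.4257, pi_1 = 0.5743. Entropy rate H' = pi_0*H(p01) + pi_1*H(p10) = 0.4257*0.7299 + 0.5743*0.9765 = 0.8715

0.8715 bits/symbol


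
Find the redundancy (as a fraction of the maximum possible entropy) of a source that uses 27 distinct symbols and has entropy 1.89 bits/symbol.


H_max = log2(K) = log2(27) = 4.7549 bits/symbol. Redundancy = 1 - H/H_max = 1 - 1.89/4.7549 = 1 - 0.3975 = 0.6025

0.6025


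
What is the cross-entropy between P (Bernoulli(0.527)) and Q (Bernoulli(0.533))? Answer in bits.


H(P,Q) = -p*log2(q) - (1-p)*log2(1-q). -0.527*log2(0.533) = 0.478407; -0.473*log2(0.467) = 0.519593. H(P,Q) = 0.478407 + 0.519593 = 0.998

0.998 bits


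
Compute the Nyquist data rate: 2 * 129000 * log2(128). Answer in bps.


Rate = 2 * B * log2(M) = 2 * 129000 * 7.0 = 1806000.0

1806000.0 bps


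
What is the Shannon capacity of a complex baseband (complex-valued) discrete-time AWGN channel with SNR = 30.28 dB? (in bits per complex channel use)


SNR_linear = 10^(30.28/10) = 1066.5961; C = log2(1 + SNR_linear) = log2(1 + 1066.5961) = 10.0602

10.0602 bits/channel use


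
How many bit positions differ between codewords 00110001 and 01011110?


Count differing positions: . ^ ^ . ^ ^ ^ ^ = 6 differences

6


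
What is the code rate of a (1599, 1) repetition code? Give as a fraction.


Rate = k/n = 1/1599

1/1599


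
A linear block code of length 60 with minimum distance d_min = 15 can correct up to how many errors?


Correction capability = floor((d-1)/2) = floor((15-1)/2) = 7

7 errors


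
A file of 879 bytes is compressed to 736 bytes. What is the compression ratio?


Ratio = original / compressed = 879 / 736 = 1.1943

1.1943


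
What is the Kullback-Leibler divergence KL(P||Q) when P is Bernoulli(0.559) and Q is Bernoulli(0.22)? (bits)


KL = p*log2(p/q) + (1-p)*log2((1-p)/(1-q)) = 0.559*log2(0.559/0.22) + 0.441*log2(0.441/0.78) = 0.3892

0.3892 bits


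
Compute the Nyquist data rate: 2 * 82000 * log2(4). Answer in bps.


Rate = 2 * B * log2(M) = 2 * 82000 * 2.0 = 328000.0

328000.0 bps


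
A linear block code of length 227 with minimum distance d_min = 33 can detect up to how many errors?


Detection capability = d_min - 1 = 33 - 1 = 32

32 errors


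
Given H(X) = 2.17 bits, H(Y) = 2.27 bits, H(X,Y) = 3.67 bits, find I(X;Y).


I(X;Y) = H(X) + H(Y) - H(X,Y) = 2.17 + 2.27 - 3.67 = 0.77

0.77 bits


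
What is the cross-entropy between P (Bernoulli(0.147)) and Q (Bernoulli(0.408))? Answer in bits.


H(P,Q) = -p*log2(q) - (1-p)*log2(1-q). -0.147*log2(0.408) = 0.190124; -0.853*log2(0.592) = 0.645150. H(P,Q) = 0.190124 + 0.645150 = 0.8353

0.8353 bits


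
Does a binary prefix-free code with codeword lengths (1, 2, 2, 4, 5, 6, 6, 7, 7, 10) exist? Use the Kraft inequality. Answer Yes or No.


Kraft sum = sum(2^(-l_i)) = 1.1416, need <= 1. Result: violated (a binary prefix-free code with these lengths cannot exist)

No


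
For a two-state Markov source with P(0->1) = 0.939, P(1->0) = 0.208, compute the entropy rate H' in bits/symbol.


Stationary distribution: pi_0 = p10/(p01+p10) = 0.1813, pi_1 = 0.8187. Entropy rate H' = pi_0*H(p01) + pi_1*H(p10) = 0.1813*0.3314 + 0.8187*0.7376 = 0.664

0.664 bits/symbol


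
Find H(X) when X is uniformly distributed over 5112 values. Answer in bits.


H = log2(n) = log2(5112) = 12.3197

12.3197 bits


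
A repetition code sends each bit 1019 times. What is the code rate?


Rate = k/n = 1/1019

1/1019


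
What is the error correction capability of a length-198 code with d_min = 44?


Correction capability = floor((d-1)/2) = floor((44-1)/2) = 21

21 errors


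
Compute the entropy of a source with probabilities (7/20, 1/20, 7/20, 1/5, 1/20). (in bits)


H = -sum(p_i * log2(p_i)). Terms: -(7/20)*log2(7/20) = 0.530101; -(1/20)*log2(1/20) = 0.216096; -(7/20)*log2(7/20) = 0.530101; -(1/5)*log2(1/5) = 0.464386; -(1/20)*log2(1/20) = 0.216096. H = 0.530101 + 0.216096 + 0.530101 + 0.464386 + 0.216096 = 1.9568

1.9568 bits


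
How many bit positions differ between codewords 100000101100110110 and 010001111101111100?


Count differing positions: ^ ^ . . . ^ . ^ . . . ^ . . ^ . ^ . = 7 differences

7


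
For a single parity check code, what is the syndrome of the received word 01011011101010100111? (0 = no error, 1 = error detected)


Syndrome = XOR of all bits = 0 XOR 1 XOR 0 XOR 1 XOR 1 XOR 0 XOR 1 XOR 1 XOR 1 XOR 0 XOR 1 XOR 0 XOR 1 XOR 0 XOR 1 XOR 0 XOR 0 XOR 1 XOR 1 XOR 1 = 0

0


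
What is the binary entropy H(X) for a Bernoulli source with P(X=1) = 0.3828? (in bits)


H = -p*log2(p) - (1-p)*log2(1-p). -0.3828*log2(0.3828) = 0.530307; -0.6172*log2(0.6172) = 0.429688. H = 0.530307 + 0.429688 = 0.96

0.96 bits


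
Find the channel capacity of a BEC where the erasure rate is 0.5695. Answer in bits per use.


C = 1 - epsilon = 1 - 0.5695 = 0.4305

0.4305 bits


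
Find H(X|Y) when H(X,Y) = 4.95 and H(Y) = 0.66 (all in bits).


H(X|Y) = H(X,Y) - H(Y) = 4.95 - 0.66 = 4.29

4.29 bits


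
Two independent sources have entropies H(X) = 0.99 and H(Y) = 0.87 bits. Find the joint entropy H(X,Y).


For independent variables, H(X,Y) = H(X) + H(Y) = 0.99 + 0.87 = 1.86

1.86 bits


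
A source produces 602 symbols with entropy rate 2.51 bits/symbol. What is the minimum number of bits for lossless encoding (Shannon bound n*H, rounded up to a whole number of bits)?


Minimum bits >= n * H = 602 * 2.51 = 1511.02, rounded up to a whole number of bits = 1512

1512 bits


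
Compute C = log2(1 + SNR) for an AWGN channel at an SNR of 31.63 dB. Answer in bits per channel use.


SNR_linear = 10^(31.63/10) = 1455.4591; C = log2(1 + SNR_linear) = log2(1 + 1455.4591) = 10.5082

10.5082 bits/channel use


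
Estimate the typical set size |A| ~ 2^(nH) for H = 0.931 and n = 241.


log2|A_typical| = nH = 241 * 0.931 = 224.371, so |A_typical| ~ 2^224.371 = 3.487e+67

3.487e+67


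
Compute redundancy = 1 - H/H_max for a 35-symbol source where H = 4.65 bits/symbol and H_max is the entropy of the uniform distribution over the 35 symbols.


H_max = log2(K) = log2(35) = 5.1293 bits/symbol. Redundancy = 1 - H/H_max = 1 - 4.65/5.1293 = 1 - 0.9066 = 0.0934

0.0934


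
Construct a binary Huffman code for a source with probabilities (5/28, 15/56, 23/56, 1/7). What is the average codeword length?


Huffman construction (repeatedly merge the two least-probable nodes; each merge adds 1 bit to every symbol beneath it): 1/7 + 5/28 = 9/28; 15/56 + 9/28 = 33/56; 23/56 + 33/56 = 1. Resulting codeword lengths (in the order the probabilities were given): (3, 2, 1, 3). L_avg = sum(p_i * l_i) = 5/28*3 + 15/56*2 + 23/56*1 + 1/7*3 = 107/56 = 1.9107

1.9107 bits


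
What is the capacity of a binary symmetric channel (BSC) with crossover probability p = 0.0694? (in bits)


H(p) = -p*log2(p) - (1-p)*log2(1-p) = -0.0694*log2(0.0694) - 0.9306*log2(0.9306) = 0.267115 + 0.096565 = 0.3637. C = 1 - H(p) = 1 - 0.3637 = 0.6363

0.6363 bits


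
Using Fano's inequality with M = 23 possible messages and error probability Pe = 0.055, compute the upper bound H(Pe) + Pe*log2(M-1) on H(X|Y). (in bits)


H(Pe) = -Pe*log2(Pe) - (1-Pe)*log2(1-Pe) = -0.055*log2(0.055) - 0.945*log2(0.945) = 0.230143 + 0.077125 = 0.3073. Pe*log2(M-1) = 0.055*log2(22) = 0.245269. Bound = H(Pe) + Pe*log2(M-1) = 0.230143 + 0.077125 + 0.245269 = 0.5525

0.5525 bits


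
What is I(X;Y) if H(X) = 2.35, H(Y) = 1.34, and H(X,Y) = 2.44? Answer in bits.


I(X;Y) = H(X) + H(Y) - H(X,Y) = 2.35 + 1.34 - 2.44 = 1.25

1.25 bits


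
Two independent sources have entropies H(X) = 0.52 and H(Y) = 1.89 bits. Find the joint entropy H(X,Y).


For independent variables, H(X,Y) = H(X) + H(Y) = 0.52 + 1.89 = 2.41

2.41 bits


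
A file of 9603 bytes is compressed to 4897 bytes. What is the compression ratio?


Ratio = original / compressed = 9603 / 4897 = 1.961

1.961


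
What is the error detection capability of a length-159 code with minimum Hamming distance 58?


Detection capability = d_min - 1 = 58 - 1 = 57

57 errors


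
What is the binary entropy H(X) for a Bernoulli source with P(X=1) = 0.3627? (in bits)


H = -p*log2(p) - (1-p)*log2(1-p). -0.3627*log2(0.3627) = 0.530685; -0.6373*log2(0.6373) = 0.414217. H = 0.530685 + 0.414217 = 0.9449

0.9449 bits


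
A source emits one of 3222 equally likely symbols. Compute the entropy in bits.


H = log2(n) = log2(3222) = 11.6537

11.6537 bits


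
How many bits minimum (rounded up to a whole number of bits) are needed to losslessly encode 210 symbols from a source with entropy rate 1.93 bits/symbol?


Minimum bits >= n * H = 210 * 1.93 = 405.3, rounded up to a whole number of bits = 406

406 bits


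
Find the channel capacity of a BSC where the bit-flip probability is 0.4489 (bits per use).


H(p) = -p*log2(p) - (1-p)*log2(1-p) = -0.4489*log2(0.4489) - 0.5511*log2(0.5511) = 0.518719 + 0.473733 = 0.9925. C = 1 - H(p) = 1 - 0.9925 = 0.0075

0.0075 bits


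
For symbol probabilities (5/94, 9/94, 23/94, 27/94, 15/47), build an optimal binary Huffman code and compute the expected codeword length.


Huffman construction (repeatedly merge the two least-probable nodes; each merge adds 1 bit to every symbol beneath it): 5/94 + 9/94 = 7/47; 7/47 + 23/94 = 37/94; 27/94 + 15/47 = 57/94; 37/94 + 57/94 = 1. Resulting codeword lengths (in the order the probabilities were given): (3, 3, 2, 2, 2). L_avg = sum(p_i * l_i) = 5/94*3 + 9/94*3 + 23/94*2 + 27/94*2 + 15/47*2 = 101/47 = 2.1489

2.1489 bits
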